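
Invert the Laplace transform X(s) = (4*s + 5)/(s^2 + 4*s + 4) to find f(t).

f(t) = -3*t*exp(-2*t) + 4*exp(-2*t)

Factor the denominator: s^2 + 4*s + 4 = (s + 2)^2.
Partial fraction decomposition gives [4/(s + 2)] + [-3/(s + 2)^2].
Invert each term: 4/(s + 2) ↔ 4e^(-2t); -3/(s + 2)^2 ↔ -3t·e^(-2t).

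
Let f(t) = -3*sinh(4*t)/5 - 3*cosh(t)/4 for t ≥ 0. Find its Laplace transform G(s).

By linearity of the Laplace transform, transform each term separately.
(-3/5)·[L{sinh(4t)} = 4/(s^2 - 16)]; (-3/4)·[L{cosh(t)} = s/(s^2 - 1)].

G(s) = -3*s/(4*(s^2 - 1)) - 12/(5*(s^2 - 16))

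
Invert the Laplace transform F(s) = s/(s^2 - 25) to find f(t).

Since L{cosh(5t)} = s/(s^2 - 25), the inverse is cosh(5*t).

f(t) = cosh(5*t)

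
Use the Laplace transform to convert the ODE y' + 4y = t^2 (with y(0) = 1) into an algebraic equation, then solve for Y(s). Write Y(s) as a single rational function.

Transform both sides with L{·}.
The derivative rules (L{y'} = sY - y(0) = sY - 1) turn the left side into (s + 4)Y - (1).
The right side is L{t^2} = 2/s^3.
So (s + 4)Y = 2/s^3 + (1).
Solve for Y(s) and write it as one ratio of polynomials.

Y(s) = (s^3 + 2)/(s^4 + 4*s^3)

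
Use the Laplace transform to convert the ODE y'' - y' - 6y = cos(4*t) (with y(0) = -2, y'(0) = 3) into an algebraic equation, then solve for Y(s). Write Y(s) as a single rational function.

Y(s) = (-2*s^3 + 5*s^2 - 31*s + 80)/(s^4 - s^3 + 10*s^2 - 16*s - 96)

Transform both sides with L{·}.
With L{y''} = s^2 Y - s·y(0) - y'(0) and L{y'} = sY - y(0), with y(0) = -2, y'(0) = 3: the LHS transforms to (s^2 - s - 6)Y - (-2*s + 5).
The right side is L{cos(4*t)} = s/(s^2 + 16).
So (s^2 - s - 6)Y = s/(s^2 + 16) + (-2*s + 5).
Isolate Y and clear denominators.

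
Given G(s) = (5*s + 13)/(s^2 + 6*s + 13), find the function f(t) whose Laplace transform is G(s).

Complete the square in the denominator: s^2 + 6*s + 13 = (s + 3)^2 + 2^2.
Split the numerator to match: 5*s + 13 = 5·(s + 3) - 1·2.
Invert each term: 5·(s + 3)/((s + 3)^2 + 4) ↔ 5e^(-3t)cos(2t); -1·2/((s + 3)^2 + 4) ↔ -e^(-3t)sin(2t).

f(t) = -exp(-3*t)*sin(2*t) + 5*exp(-3*t)*cos(2*t)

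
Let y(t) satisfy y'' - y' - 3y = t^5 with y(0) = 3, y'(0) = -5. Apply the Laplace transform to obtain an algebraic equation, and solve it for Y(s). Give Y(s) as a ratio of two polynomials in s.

Y(s) = (3*s^7 - 8*s^6 + 120)/(s^8 - s^7 - 3*s^6)

Apply the Laplace transform to the equation.
Using L{y''} = s^2 Y - s·y(0) - y'(0) and L{y'} = sY - y(0), with y(0) = 3, y'(0) = -5, the left side becomes (s^2 - s - 3)Y - (3*s - 8).
The right side is L{t^5} = 120/s^6.
So (s^2 - s - 3)Y = 120/s^6 + (3*s - 8).
Solve for Y(s) and write it as one ratio of polynomials.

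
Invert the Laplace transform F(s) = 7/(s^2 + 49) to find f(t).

f(t) = sin(7*t)

Since L{sin(7t)} = 7/(s^2 + 49), the inverse is sin(7*t).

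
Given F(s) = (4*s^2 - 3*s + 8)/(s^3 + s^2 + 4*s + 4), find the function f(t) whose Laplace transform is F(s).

Factor the denominator: s^3 + s^2 + 4*s + 4 = (s + 1)*(s^2 + 4).
Partial fraction decomposition gives [3/(s + 1)] + [s/(s^2 + 4)] + [-4/(s^2 + 4)].
Invert each term: 3/(s + 1) ↔ 3e^(-t); 1·s/(s^2 + 4) ↔ cos(2t); -2·2/(s^2 + 4) ↔ -2sin(2t).

f(t) = -2*sin(2*t) + cos(2*t) + 3*exp(-t)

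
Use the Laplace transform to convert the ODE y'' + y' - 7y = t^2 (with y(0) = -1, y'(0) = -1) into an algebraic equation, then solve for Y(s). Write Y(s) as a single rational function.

Apply the Laplace transform to the equation.
With L{y''} = s^2 Y - s·y(0) - y'(0) and L{y'} = sY - y(0), with y(0) = -1, y'(0) = -1: the LHS transforms to (s^2 + s - 7)Y - (-s - 2).
The right side is L{t^2} = 2/s^3.
So (s^2 + s - 7)Y = 2/s^3 + (-s - 2).
Divide through and combine into a single rational function.

Y(s) = (-s^4 - 2*s^3 + 2)/(s^5 + s^4 - 7*s^3)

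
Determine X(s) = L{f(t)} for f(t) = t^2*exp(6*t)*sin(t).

L{sin(t)} = 1/(s^2 + 1).
Multiplying by e^(6t) shifts s → s - 6, so L{exp(6*t)*sin(t)} = 1/((s - 6)^2 + 1).
Then apply L{t^2·g(t)} = (-1)^2 d^2/ds^2[G(s)] with G(s) = 1/((s - 6)^2 + 1):
differentiating 2 times and applying the sign gives 2*(3*s^2 - 36*s + 107)/(s^2 - 12*s + 37)^3.

X(s) = 2*(3*s^2 - 36*s + 107)/(s^2 - 12*s + 37)^3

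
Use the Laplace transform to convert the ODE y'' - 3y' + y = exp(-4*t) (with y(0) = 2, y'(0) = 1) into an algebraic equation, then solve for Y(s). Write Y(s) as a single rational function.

Take the Laplace transform of both sides.
Using L{y''} = s^2 Y - s·y(0) - y'(0) and L{y'} = sY - y(0), with y(0) = 2, y'(0) = 1, the left side becomes (s^2 - 3*s + 1)Y - (2*s - 5).
The right side is L{exp(-4*t)} = 1/(s + 4).
So (s^2 - 3*s + 1)Y = 1/(s + 4) + (2*s - 5).
Divide through and combine into a single rational function.

Y(s) = (2*s^2 + 3*s - 19)/(s^3 + s^2 - 11*s + 4)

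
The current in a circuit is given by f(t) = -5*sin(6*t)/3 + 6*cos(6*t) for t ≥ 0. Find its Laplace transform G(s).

The transform is linear, so treat each term independently.
(-5/3)·[L{sin(6t)} = 6/(s^2 + 36)]; (6)·[L{cos(6t)} = s/(s^2 + 36)].

G(s) = 6*s/(s^2 + 36) - 10/(s^2 + 36)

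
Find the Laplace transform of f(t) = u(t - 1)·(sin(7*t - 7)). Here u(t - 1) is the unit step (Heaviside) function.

By the second shifting theorem, L{u(t - c)·g(t - c)} = e^(-cs)·G(s) with c = 1 and G(s) = L{g(t)}.
L{sin(7t)} = 7/(s^2 + 49).

7*exp(-s)/(s^2 + 49)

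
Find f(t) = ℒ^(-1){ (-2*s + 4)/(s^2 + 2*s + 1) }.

f(t) = 6*t*exp(-t) - 2*exp(-t)

Factor the denominator: s^2 + 2*s + 1 = (s + 1)^2.
Partial fraction decomposition gives [-2/(s + 1)] + [6/(s + 1)^2].
Invert each term: -2/(s + 1) ↔ -2e^(-t); 6/(s + 1)^2 ↔ 6t·e^(-t).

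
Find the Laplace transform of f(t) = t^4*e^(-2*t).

L{t^4} = 4!/s^5 = 24/s^5.
By the first shifting theorem, multiplying by e^(-2t) replaces s with s + 2.

24/(s + 2)^5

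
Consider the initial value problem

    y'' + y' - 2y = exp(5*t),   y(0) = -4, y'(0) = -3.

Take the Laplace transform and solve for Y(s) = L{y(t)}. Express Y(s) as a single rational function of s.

Y(s) = (-4*s^2 + 13*s + 36)/(s^3 - 4*s^2 - 7*s + 10)

Transform both sides with L{·}.
Using L{y''} = s^2 Y - s·y(0) - y'(0) and L{y'} = sY - y(0), with y(0) = -4, y'(0) = -3, the left side becomes (s^2 + s - 2)Y - (-4*s - 7).
The right side is L{exp(5*t)} = 1/(s - 5).
So (s^2 + s - 2)Y = 1/(s - 5) + (-4*s - 7).
Divide through and combine into a single rational function.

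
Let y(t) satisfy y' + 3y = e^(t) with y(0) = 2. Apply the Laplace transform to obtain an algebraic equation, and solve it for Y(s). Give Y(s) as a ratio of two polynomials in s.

Transform both sides with L{·}.
The derivative rules (L{y'} = sY - y(0) = sY - 2) turn the left side into (s + 3)Y - (2).
The right side is L{e^(t)} = 1/(s - 1).
So (s + 3)Y = 1/(s - 1) + (2).
Divide through and combine into a single rational function.

Y(s) = (2*s - 1)/(s^2 + 2*s - 3)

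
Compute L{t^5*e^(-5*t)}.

L{t^5} = 5!/s^6 = 120/s^6.
By the first shifting theorem, multiplying by e^(-5t) replaces s with s + 5.

120/(s + 5)^6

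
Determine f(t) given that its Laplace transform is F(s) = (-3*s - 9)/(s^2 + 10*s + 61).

Complete the square in the denominator: s^2 + 10*s + 61 = (s + 5)^2 + 6^2.
Split the numerator to match: -3*s - 9 = -3·(s + 5) + 1·6.
Invert each term: -3·(s + 5)/((s + 5)^2 + 36) ↔ -3e^(-5t)cos(6t); 1·6/((s + 5)^2 + 36) ↔ e^(-5t)sin(6t).

f(t) = exp(-5*t)*sin(6*t) - 3*exp(-5*t)*cos(6*t)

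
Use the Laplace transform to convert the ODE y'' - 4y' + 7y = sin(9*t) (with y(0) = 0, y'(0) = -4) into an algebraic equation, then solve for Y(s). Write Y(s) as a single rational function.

Y(s) = (-4*s^2 - 315)/(s^4 - 4*s^3 + 88*s^2 - 324*s + 567)

Take the Laplace transform of both sides.
Using L{y''} = s^2 Y - s·y(0) - y'(0) and L{y'} = sY - y(0), with y(0) = 0, y'(0) = -4, the left side becomes (s^2 - 4*s + 7)Y - (-4).
The right side is L{sin(9*t)} = 9/(s^2 + 81).
So (s^2 - 4*s + 7)Y = 9/(s^2 + 81) + (-4).
Divide through and combine into a single rational function.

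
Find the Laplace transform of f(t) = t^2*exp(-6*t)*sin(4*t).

L{sin(4t)} = 4/(s^2 + 16).
Multiplying by e^(-6t) shifts s → s + 6, so L{exp(-6*t)*sin(4*t)} = 4/((s + 6)^2 + 16).
Then apply L{t^2·g(t)} = (-1)^2 d^2/ds^2[G(s)] with G(s) = 4/((s + 6)^2 + 16):
differentiating 2 times and applying the sign gives 8*(3*s^2 + 36*s + 92)/(s^2 + 12*s + 52)^3.

8*(3*s^2 + 36*s + 92)/(s^2 + 12*s + 52)^3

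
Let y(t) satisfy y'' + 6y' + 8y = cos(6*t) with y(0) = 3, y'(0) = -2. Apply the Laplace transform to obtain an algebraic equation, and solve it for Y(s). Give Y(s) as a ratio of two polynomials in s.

Y(s) = (3*s^3 + 16*s^2 + 109*s + 576)/(s^4 + 6*s^3 + 44*s^2 + 216*s + 288)

Transform both sides with L{·}.
The derivative rules (L{y''} = s^2 Y - s·y(0) - y'(0) and L{y'} = sY - y(0), with y(0) = 3, y'(0) = -2) turn the left side into (s^2 + 6*s + 8)Y - (3*s + 16).
The right side is L{cos(6*t)} = s/(s^2 + 36).
So (s^2 + 6*s + 8)Y = s/(s^2 + 36) + (3*s + 16).
Divide through and combine into a single rational function.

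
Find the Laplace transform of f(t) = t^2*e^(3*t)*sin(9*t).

L{sin(9t)} = 9/(s^2 + 81).
Multiplying by e^(3t) shifts s → s - 3, so L{e^(3*t)*sin(9*t)} = 9/((s - 3)^2 + 81).
Then apply L{t^2·g(t)} = (-1)^2 d^2/ds^2[G(s)] with G(s) = 9/((s - 3)^2 + 81):
differentiating 2 times and applying the sign gives 54*(s^2 - 6*s - 18)/(s^2 - 6*s + 90)^3.

54*(s^2 - 6*s - 18)/(s^2 - 6*s + 90)^3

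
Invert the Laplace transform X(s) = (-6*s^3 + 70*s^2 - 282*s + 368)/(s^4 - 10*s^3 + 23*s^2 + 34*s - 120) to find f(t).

Factor the denominator: s^4 - 10*s^3 + 23*s^2 + 34*s - 120 = (s - 5)*(s - 4)*(s - 3)*(s + 2).
Partial fraction decomposition gives [4/(s - 4)] + [-3/(s - 5)] + [-1/(s - 3)] + [-6/(s + 2)].
Invert each term: 4/(s - 4) ↔ 4e^(4t); -3/(s - 5) ↔ -3e^(5t); -1/(s - 3) ↔ -e^(3t); -6/(s + 2) ↔ -6e^(-2t).

f(t) = -3*exp(5*t) + 4*exp(4*t) - exp(3*t) - 6*exp(-2*t)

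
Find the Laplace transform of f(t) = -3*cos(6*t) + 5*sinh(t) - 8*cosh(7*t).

-3*s/(s^2 + 36) - 8*s/(s^2 - 49) + 5/(s^2 - 1)

By linearity of the Laplace transform, transform each term separately.
(-8)·[L{cosh(7t)} = s/(s^2 - 49)]; (5)·[L{sinh(t)} = 1/(s^2 - 1)]; (-3)·[L{cos(6t)} = s/(s^2 + 36)].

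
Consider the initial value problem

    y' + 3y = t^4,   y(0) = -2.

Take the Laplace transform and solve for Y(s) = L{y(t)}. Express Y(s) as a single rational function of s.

Y(s) = (-2*s^5 + 24)/(s^6 + 3*s^5)

Apply the Laplace transform to the equation.
The derivative rules (L{y'} = sY - y(0) = sY - (-2)) turn the left side into (s + 3)Y - (-2).
The right side is L{t^4} = 24/s^5.
So (s + 3)Y = 24/s^5 + (-2).
Isolate Y and clear denominators.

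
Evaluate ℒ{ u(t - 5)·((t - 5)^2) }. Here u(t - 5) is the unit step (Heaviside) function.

By the second shifting theorem, L{u(t - c)·g(t - c)} = e^(-cs)·G(s) with c = 5 and G(s) = L{g(t)}.
L{t^2} = 2!/s^3 = 2/s^3.

2*exp(-5*s)/s^3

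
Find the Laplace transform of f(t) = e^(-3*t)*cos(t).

L{cos(t)} = s/(s^2 + 1).
By the first shifting theorem, multiplying by e^(-3t) replaces s with s + 3.

(s + 3)/((s + 3)^2 + 1)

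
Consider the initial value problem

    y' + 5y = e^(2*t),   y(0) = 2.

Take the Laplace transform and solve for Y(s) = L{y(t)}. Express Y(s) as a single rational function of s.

Y(s) = (2*s - 3)/(s^2 + 3*s - 10)

Laplace-transform each side.
Using L{y'} = sY - y(0) = sY - 2, the left side becomes (s + 5)Y - (2).
The right side is L{e^(2*t)} = 1/(s - 2).
So (s + 5)Y = 1/(s - 2) + (2).
Isolate Y and clear denominators.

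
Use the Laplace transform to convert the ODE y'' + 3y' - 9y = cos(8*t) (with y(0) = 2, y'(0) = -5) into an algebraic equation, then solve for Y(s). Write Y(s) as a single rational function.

Y(s) = (2*s^3 + s^2 + 129*s + 64)/(s^4 + 3*s^3 + 55*s^2 + 192*s - 576)

Apply the Laplace transform to the equation.
With L{y''} = s^2 Y - s·y(0) - y'(0) and L{y'} = sY - y(0), with y(0) = 2, y'(0) = -5: the LHS transforms to (s^2 + 3*s - 9)Y - (2*s + 1).
The right side is L{cos(8*t)} = s/(s^2 + 64).
So (s^2 + 3*s - 9)Y = s/(s^2 + 64) + (2*s + 1).
Solve for Y(s) and write it as one ratio of polynomials.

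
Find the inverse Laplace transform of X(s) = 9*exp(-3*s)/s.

Heaviside(t - 3)*(9)

The factor e^(-3s) signals a time shift by c = 3 (second shifting theorem).
L{9} = 9/s, so L^-1{9/s} = 9.
Hence the inverse is u(t - 3) times that function evaluated at t - 3.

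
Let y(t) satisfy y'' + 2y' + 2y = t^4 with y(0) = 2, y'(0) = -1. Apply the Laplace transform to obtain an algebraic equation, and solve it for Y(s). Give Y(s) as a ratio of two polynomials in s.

Take the Laplace transform of both sides.
With L{y''} = s^2 Y - s·y(0) - y'(0) and L{y'} = sY - y(0), with y(0) = 2, y'(0) = -1: the LHS transforms to (s^2 + 2*s + 2)Y - (2*s + 3).
The right side is L{t^4} = 24/s^5.
So (s^2 + 2*s + 2)Y = 24/s^5 + (2*s + 3).
Divide through and combine into a single rational function.

Y(s) = (2*s^6 + 3*s^5 + 24)/(s^7 + 2*s^6 + 2*s^5)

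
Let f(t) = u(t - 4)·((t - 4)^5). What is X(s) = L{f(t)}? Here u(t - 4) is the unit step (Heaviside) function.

By the second shifting theorem, L{u(t - c)·g(t - c)} = e^(-cs)·G(s) with c = 4 and G(s) = L{g(t)}.
L{t^5} = 5!/s^6 = 120/s^6.

X(s) = 120*exp(-4*s)/s^6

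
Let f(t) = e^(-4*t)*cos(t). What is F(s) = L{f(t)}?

L{cos(t)} = s/(s^2 + 1).
By the first shifting theorem, multiplying by e^(-4t) replaces s with s + 4.

F(s) = (s + 4)/((s + 4)^2 + 1)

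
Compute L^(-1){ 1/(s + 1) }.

exp(-t)

Since L{e^(-t)} = 1/(s + 1), the inverse is e^(-t).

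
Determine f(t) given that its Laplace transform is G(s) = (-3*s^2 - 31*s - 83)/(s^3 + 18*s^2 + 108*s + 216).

f(t) = -5*t^2*exp(-6*t)/2 + 5*t*exp(-6*t) - 3*exp(-6*t)

Factor the denominator: s^3 + 18*s^2 + 108*s + 216 = (s + 6)^3.
Partial fraction decomposition gives [-3/(s + 6)] + [5/(s + 6)^2] + [-5/(s + 6)^3].
Invert each term: -3/(s + 6) ↔ -3e^(-6t); 5/(s + 6)^2 ↔ 5t·e^(-6t); -5/(s + 6)^3 ↔ (-5/2)t^2·e^(-6t).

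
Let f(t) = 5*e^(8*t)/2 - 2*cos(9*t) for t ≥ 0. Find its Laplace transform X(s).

X(s) = -2*s/(s^2 + 81) + 5/(2*(s - 8))

By linearity of the Laplace transform, transform each term separately.
(5/2)·[L{e^(8t)} = 1/(s - 8)]; (-2)·[L{cos(9t)} = s/(s^2 + 81)].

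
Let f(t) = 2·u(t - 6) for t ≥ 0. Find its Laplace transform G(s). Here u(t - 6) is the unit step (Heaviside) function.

G(s) = 2*exp(-6*s)/s

By the second shifting theorem, L{u(t - c)·g(t - c)} = e^(-cs)·H(s) with c = 6 and H(s) = L{g(t)}.
L{2} = 2/s.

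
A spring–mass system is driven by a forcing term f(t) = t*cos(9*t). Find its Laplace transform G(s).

G(s) = (s - 9)*(s + 9)/(s^2 + 81)^2

L{cos(9t)} = s/(s^2 + 81).
Then apply L{t·g(t)} = -d/ds[H(s)] with H(s) = s/(s^2 + 81):
differentiating 1 time and applying the sign gives (s - 9)*(s + 9)/(s^2 + 81)^2.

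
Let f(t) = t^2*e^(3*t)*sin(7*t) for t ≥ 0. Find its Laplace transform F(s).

F(s) = 14*(3*s^2 - 18*s - 22)/(s^2 - 6*s + 58)^3

L{sin(7t)} = 7/(s^2 + 49).
Multiplying by e^(3t) shifts s → s - 3, so L{e^(3*t)*sin(7*t)} = 7/((s - 3)^2 + 49).
Then apply L{t^2·g(t)} = (-1)^2 d^2/ds^2[G(s)] with G(s) = 7/((s - 3)^2 + 49):
differentiating 2 times and applying the sign gives 14*(3*s^2 - 18*s - 22)/(s^2 - 6*s + 58)^3.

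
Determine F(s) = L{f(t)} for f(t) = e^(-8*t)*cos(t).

F(s) = (s + 8)/((s + 8)^2 + 1)

L{cos(t)} = s/(s^2 + 1).
By the first shifting theorem, multiplying by e^(-8t) replaces s with s + 8.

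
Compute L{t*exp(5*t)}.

L{e^(5t)} = 1/(s - 5).
Then apply L{t·g(t)} = -d/ds[G(s)] with G(s) = 1/(s - 5):
differentiating 1 time and applying the sign gives (s - 5)^(-2).

(s - 5)^(-2)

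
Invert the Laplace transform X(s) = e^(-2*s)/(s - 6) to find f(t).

f(t) = Heaviside(t - 2)*(exp(6*t - 12))

The factor e^(-2s) signals a time shift by c = 2 (second shifting theorem).
L{e^(6t)} = 1/(s - 6), so L^-1{1/(s - 6)} = e^(6*t).
Hence the inverse is u(t - 2) times that function evaluated at t - 2.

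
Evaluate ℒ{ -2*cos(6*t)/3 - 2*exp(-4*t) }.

The transform is linear, so treat each term independently.
(-2/3)·[L{cos(6t)} = s/(s^2 + 36)]; (-2)·[L{e^(-4t)} = 1/(s + 4)].

-2*s/(3*(s^2 + 36)) - 2/(s + 4)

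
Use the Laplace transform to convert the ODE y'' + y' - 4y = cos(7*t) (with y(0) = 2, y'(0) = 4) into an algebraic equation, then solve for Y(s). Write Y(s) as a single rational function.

Laplace-transform each side.
With L{y''} = s^2 Y - s·y(0) - y'(0) and L{y'} = sY - y(0), with y(0) = 2, y'(0) = 4: the LHS transforms to (s^2 + s - 4)Y - (2*s + 6).
The right side is L{cos(7*t)} = s/(s^2 + 49).
So (s^2 + s - 4)Y = s/(s^2 + 49) + (2*s + 6).
Isolate Y and clear denominators.

Y(s) = (2*s^3 + 6*s^2 + 99*s + 294)/(s^4 + s^3 + 45*s^2 + 49*s - 196)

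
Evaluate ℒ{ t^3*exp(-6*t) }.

6/(s + 6)^4

L{t^3} = 3!/s^4 = 6/s^4.
By the first shifting theorem, multiplying by e^(-6t) replaces s with s + 6.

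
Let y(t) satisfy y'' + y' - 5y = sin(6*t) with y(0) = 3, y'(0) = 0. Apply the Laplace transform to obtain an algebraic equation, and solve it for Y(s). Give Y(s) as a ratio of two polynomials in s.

Y(s) = (3*s^3 + 3*s^2 + 108*s + 114)/(s^4 + s^3 + 31*s^2 + 36*s - 180)

Transform both sides with L{·}.
Using L{y''} = s^2 Y - s·y(0) - y'(0) and L{y'} = sY - y(0), with y(0) = 3, y'(0) = 0, the left side becomes (s^2 + s - 5)Y - (3*s + 3).
The right side is L{sin(6*t)} = 6/(s^2 + 36).
So (s^2 + s - 5)Y = 6/(s^2 + 36) + (3*s + 3).
Isolate Y and clear denominators.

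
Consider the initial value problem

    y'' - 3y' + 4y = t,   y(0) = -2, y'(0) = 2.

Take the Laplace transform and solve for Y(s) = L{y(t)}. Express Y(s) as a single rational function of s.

Laplace-transform each side.
Using L{y''} = s^2 Y - s·y(0) - y'(0) and L{y'} = sY - y(0), with y(0) = -2, y'(0) = 2, the left side becomes (s^2 - 3*s + 4)Y - (-2*s + 8).
The right side is L{t} = s^(-2).
So (s^2 - 3*s + 4)Y = s^(-2) + (-2*s + 8).
Divide through and combine into a single rational function.

Y(s) = (-2*s^3 + 8*s^2 + 1)/(s^4 - 3*s^3 + 4*s^2)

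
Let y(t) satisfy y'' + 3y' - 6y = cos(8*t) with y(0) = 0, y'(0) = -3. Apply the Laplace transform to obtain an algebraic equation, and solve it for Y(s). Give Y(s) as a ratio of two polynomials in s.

Apply the Laplace transform to the equation.
With L{y''} = s^2 Y - s·y(0) - y'(0) and L{y'} = sY - y(0), with y(0) = 0, y'(0) = -3: the LHS transforms to (s^2 + 3*s - 6)Y - (-3).
The right side is L{cos(8*t)} = s/(s^2 + 64).
So (s^2 + 3*s - 6)Y = s/(s^2 + 64) + (-3).
Solve for Y(s) and write it as one ratio of polynomials.

Y(s) = (-3*s^2 + s - 192)/(s^4 + 3*s^3 + 58*s^2 + 192*s - 384)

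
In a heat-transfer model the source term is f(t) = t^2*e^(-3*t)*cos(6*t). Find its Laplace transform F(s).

F(s) = 2*(s + 3)*(s^2 + 6*s - 99)/(s^2 + 6*s + 45)^3

L{cos(6t)} = s/(s^2 + 36).
Multiplying by e^(-3t) shifts s → s + 3, so L{e^(-3*t)*cos(6*t)} = (s + 3)/((s + 3)^2 + 36).
Then apply L{t^2·g(t)} = (-1)^2 d^2/ds^2[G(s)] with G(s) = (s + 3)/((s + 3)^2 + 36):
differentiating 2 times and applying the sign gives 2*(s + 3)*(s^2 + 6*s - 99)/(s^2 + 6*s + 45)^3.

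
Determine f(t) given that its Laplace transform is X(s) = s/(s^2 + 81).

f(t) = cos(9*t)

Since L{cos(9t)} = s/(s^2 + 81), the inverse is cos(9*t).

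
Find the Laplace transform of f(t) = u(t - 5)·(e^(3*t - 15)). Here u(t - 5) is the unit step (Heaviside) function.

exp(-5*s)/(s - 3)

By the second shifting theorem, L{u(t - c)·g(t - c)} = e^(-cs)·H(s) with c = 5 and H(s) = L{g(t)}.
L{e^(3t)} = 1/(s - 3).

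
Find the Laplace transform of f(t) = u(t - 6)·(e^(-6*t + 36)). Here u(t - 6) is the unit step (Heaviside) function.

By the second shifting theorem, L{u(t - c)·g(t - c)} = e^(-cs)·G(s) with c = 6 and G(s) = L{g(t)}.
L{e^(-6t)} = 1/(s + 6).

exp(-6*s)/(s + 6)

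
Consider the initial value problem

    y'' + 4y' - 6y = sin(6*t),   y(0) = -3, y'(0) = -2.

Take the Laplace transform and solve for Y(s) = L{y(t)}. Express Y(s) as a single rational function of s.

Take the Laplace transform of both sides.
With L{y''} = s^2 Y - s·y(0) - y'(0) and L{y'} = sY - y(0), with y(0) = -3, y'(0) = -2: the LHS transforms to (s^2 + 4*s - 6)Y - (-3*s - 14).
The right side is L{sin(6*t)} = 6/(s^2 + 36).
So (s^2 + 4*s - 6)Y = 6/(s^2 + 36) + (-3*s - 14).
Isolate Y and clear denominators.

Y(s) = (-3*s^3 - 14*s^2 - 108*s - 498)/(s^4 + 4*s^3 + 30*s^2 + 144*s - 216)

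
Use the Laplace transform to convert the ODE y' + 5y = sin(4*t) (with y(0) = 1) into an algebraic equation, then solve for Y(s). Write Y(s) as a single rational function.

Laplace-transform each side.
With L{y'} = sY - y(0) = sY - 1: the LHS transforms to (s + 5)Y - (1).
The right side is L{sin(4*t)} = 4/(s^2 + 16).
So (s + 5)Y = 4/(s^2 + 16) + (1).
Isolate Y and clear denominators.

Y(s) = (s^2 + 20)/(s^3 + 5*s^2 + 16*s + 80)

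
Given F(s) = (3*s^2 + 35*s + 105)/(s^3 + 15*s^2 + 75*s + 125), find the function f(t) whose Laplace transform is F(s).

f(t) = 5*t^2*exp(-5*t)/2 + 5*t*exp(-5*t) + 3*exp(-5*t)

Factor the denominator: s^3 + 15*s^2 + 75*s + 125 = (s + 5)^3.
Partial fraction decomposition gives [3/(s + 5)] + [5/(s + 5)^2] + [5/(s + 5)^3].
Invert each term: 3/(s + 5) ↔ 3e^(-5t); 5/(s + 5)^2 ↔ 5t·e^(-5t); 5/(s + 5)^3 ↔ (5/2)t^2·e^(-5t).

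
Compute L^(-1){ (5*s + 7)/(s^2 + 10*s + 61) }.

Complete the square in the denominator: s^2 + 10*s + 61 = (s + 5)^2 + 6^2.
Split the numerator to match: 5*s + 7 = 5·(s + 5) - 3·6.
Invert each term: 5·(s + 5)/((s + 5)^2 + 36) ↔ 5e^(-5t)cos(6t); -3·6/((s + 5)^2 + 36) ↔ -3e^(-5t)sin(6t).

-3*exp(-5*t)*sin(6*t) + 5*exp(-5*t)*cos(6*t)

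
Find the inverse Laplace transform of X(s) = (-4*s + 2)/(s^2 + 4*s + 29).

Complete the square in the denominator: s^2 + 4*s + 29 = (s + 2)^2 + 5^2.
Split the numerator to match: -4*s + 2 = -4·(s + 2) + 2·5.
Invert each term: -4·(s + 2)/((s + 2)^2 + 25) ↔ -4e^(-2t)cos(5t); 2·5/((s + 2)^2 + 25) ↔ 2e^(-2t)sin(5t).

2*exp(-2*t)*sin(5*t) - 4*exp(-2*t)*cos(5*t)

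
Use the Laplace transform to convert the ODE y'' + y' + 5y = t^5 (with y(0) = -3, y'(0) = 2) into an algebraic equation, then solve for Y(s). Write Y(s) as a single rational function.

Apply the Laplace transform to the equation.
The derivative rules (L{y''} = s^2 Y - s·y(0) - y'(0) and L{y'} = sY - y(0), with y(0) = -3, y'(0) = 2) turn the left side into (s^2 + s + 5)Y - (-3*s - 1).
The right side is L{t^5} = 120/s^6.
So (s^2 + s + 5)Y = 120/s^6 + (-3*s - 1).
Solve for Y(s) and write it as one ratio of polynomials.

Y(s) = (-3*s^7 - s^6 + 120)/(s^8 + s^7 + 5*s^6)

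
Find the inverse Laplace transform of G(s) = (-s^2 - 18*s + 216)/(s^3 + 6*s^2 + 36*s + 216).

2*sin(6*t) - 5*cos(6*t) + 4*exp(-6*t)

Factor the denominator: s^3 + 6*s^2 + 36*s + 216 = (s + 6)*(s^2 + 36).
Partial fraction decomposition gives [4/(s + 6)] + [-5*s/(s^2 + 36)] + [12/(s^2 + 36)].
Invert each term: 4/(s + 6) ↔ 4e^(-6t); -5·s/(s^2 + 36) ↔ -5cos(6t); 2·6/(s^2 + 36) ↔ 2sin(6t).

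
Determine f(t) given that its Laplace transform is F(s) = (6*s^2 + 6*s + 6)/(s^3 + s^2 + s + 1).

Factor the denominator: s^3 + s^2 + s + 1 = (s + 1)*(s^2 + 1).
Partial fraction decomposition gives [3/(s + 1)] + [3*s/(s^2 + 1)] + [3/(s^2 + 1)].
Invert each term: 3/(s + 1) ↔ 3e^(-t); 3·s/(s^2 + 1) ↔ 3cos(t); 3·1/(s^2 + 1) ↔ 3sin(t).

f(t) = 3*sin(t) + 3*cos(t) + 3*exp(-t)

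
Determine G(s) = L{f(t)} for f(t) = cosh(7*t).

L{cosh(7t)} = s/(s^2 - 49).

G(s) = s/(s^2 - 49)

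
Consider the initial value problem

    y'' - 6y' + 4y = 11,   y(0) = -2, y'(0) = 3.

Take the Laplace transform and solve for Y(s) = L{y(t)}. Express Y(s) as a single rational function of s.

Take the Laplace transform of both sides.
With L{y''} = s^2 Y - s·y(0) - y'(0) and L{y'} = sY - y(0), with y(0) = -2, y'(0) = 3: the LHS transforms to (s^2 - 6*s + 4)Y - (-2*s + 15).
The right side is L{11} = 11/s.
So (s^2 - 6*s + 4)Y = 11/s + (-2*s + 15).
Divide through and combine into a single rational function.

Y(s) = (-2*s^2 + 15*s + 11)/(s^3 - 6*s^2 + 4*s)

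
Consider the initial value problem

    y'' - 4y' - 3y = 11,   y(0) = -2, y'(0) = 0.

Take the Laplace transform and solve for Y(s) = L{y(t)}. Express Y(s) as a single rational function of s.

Apply the Laplace transform to the equation.
With L{y''} = s^2 Y - s·y(0) - y'(0) and L{y'} = sY - y(0), with y(0) = -2, y'(0) = 0: the LHS transforms to (s^2 - 4*s - 3)Y - (-2*s + 8).
The right side is L{11} = 11/s.
So (s^2 - 4*s - 3)Y = 11/s + (-2*s + 8).
Solve for Y(s) and write it as one ratio of polynomials.

Y(s) = (-2*s^2 + 8*s + 11)/(s^3 - 4*s^2 - 3*s)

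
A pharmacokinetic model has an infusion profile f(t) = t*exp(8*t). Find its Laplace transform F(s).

L{e^(8t)} = 1/(s - 8).
Then apply L{t·g(t)} = -d/ds[G(s)] with G(s) = 1/(s - 8):
differentiating 1 time and applying the sign gives (s - 8)^(-2).

F(s) = (s - 8)^(-2)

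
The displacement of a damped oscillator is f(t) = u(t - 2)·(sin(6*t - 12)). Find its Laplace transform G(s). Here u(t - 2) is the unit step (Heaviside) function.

By the second shifting theorem, L{u(t - c)·g(t - c)} = e^(-cs)·H(s) with c = 2 and H(s) = L{g(t)}.
L{sin(6t)} = 6/(s^2 + 36).

G(s) = 6*exp(-2*s)/(s^2 + 36)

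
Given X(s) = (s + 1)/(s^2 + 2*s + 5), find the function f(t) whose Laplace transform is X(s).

Rewrite the denominator: s^2 + 2*s + 5 = (s + 1)^2 + 4.
The form in (s + 1) signals a first-shifting-theorem factor e^(-t).
Since L{cos(2t)} = s/(s^2 + 4), the inverse is exp(-t)*cos(2*t).

f(t) = exp(-t)*cos(2*t)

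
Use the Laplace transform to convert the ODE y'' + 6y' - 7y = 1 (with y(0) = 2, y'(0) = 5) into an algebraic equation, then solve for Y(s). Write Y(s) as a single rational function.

Y(s) = (2*s^2 + 17*s + 1)/(s^3 + 6*s^2 - 7*s)

Apply the Laplace transform to the equation.
With L{y''} = s^2 Y - s·y(0) - y'(0) and L{y'} = sY - y(0), with y(0) = 2, y'(0) = 5: the LHS transforms to (s^2 + 6*s - 7)Y - (2*s + 17).
The right side is L{1} = 1/s.
So (s^2 + 6*s - 7)Y = 1/s + (2*s + 17).
Divide through and combine into a single rational function.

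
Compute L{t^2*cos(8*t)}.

2*s*(s^2 - 192)/(s^2 + 64)^3

L{cos(8t)} = s/(s^2 + 64).
Then apply L{t^2·g(t)} = (-1)^2 d^2/ds^2[H(s)] with H(s) = s/(s^2 + 64):
differentiating 2 times and applying the sign gives 2*s*(s^2 - 192)/(s^2 + 64)^3.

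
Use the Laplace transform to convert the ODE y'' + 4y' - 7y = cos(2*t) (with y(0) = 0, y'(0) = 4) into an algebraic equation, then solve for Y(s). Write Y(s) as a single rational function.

Take the Laplace transform of both sides.
The derivative rules (L{y''} = s^2 Y - s·y(0) - y'(0) and L{y'} = sY - y(0), with y(0) = 0, y'(0) = 4) turn the left side into (s^2 + 4*s - 7)Y - (4).
The right side is L{cos(2*t)} = s/(s^2 + 4).
So (s^2 + 4*s - 7)Y = s/(s^2 + 4) + (4).
Isolate Y and clear denominators.

Y(s) = (4*s^2 + s + 16)/(s^4 + 4*s^3 - 3*s^2 + 16*s - 28)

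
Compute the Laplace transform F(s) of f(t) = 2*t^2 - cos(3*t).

By linearity of the Laplace transform, transform each term separately.
(-1)·[L{cos(3t)} = s/(s^2 + 9)]; (2)·[L{t^2} = 2!/s^3 = 2/s^3].

F(s) = -s/(s^2 + 9) + 4/s^3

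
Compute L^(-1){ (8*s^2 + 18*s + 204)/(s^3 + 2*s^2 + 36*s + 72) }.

Factor the denominator: s^3 + 2*s^2 + 36*s + 72 = (s + 2)*(s^2 + 36).
Partial fraction decomposition gives [5/(s + 2)] + [3*s/(s^2 + 36)] + [12/(s^2 + 36)].
Invert each term: 5/(s + 2) ↔ 5e^(-2t); 3·s/(s^2 + 36) ↔ 3cos(6t); 2·6/(s^2 + 36) ↔ 2sin(6t).

2*sin(6*t) + 3*cos(6*t) + 5*exp(-2*t)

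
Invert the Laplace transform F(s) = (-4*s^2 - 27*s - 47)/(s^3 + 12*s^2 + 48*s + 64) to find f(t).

Factor the denominator: s^3 + 12*s^2 + 48*s + 64 = (s + 4)^3.
Partial fraction decomposition gives [-4/(s + 4)] + [5/(s + 4)^2] + [-3/(s + 4)^3].
Invert each term: -4/(s + 4) ↔ -4e^(-4t); 5/(s + 4)^2 ↔ 5t·e^(-4t); -3/(s + 4)^3 ↔ (-3/2)t^2·e^(-4t).

f(t) = -3*t^2*exp(-4*t)/2 + 5*t*exp(-4*t) - 4*exp(-4*t)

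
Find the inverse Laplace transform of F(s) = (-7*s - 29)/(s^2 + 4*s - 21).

Factor the denominator: s^2 + 4*s - 21 = (s - 3)*(s + 7).
Partial fraction decomposition gives [-2/(s + 7)] + [-5/(s - 3)].
Invert each term: -2/(s + 7) ↔ -2e^(-7t); -5/(s - 3) ↔ -5e^(3t).

-5*exp(3*t) - 2*exp(-7*t)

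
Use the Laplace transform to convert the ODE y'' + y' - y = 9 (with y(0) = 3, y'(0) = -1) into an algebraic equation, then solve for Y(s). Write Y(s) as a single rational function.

Y(s) = (3*s^2 + 2*s + 9)/(s^3 + s^2 - s)

Apply the Laplace transform to the equation.
The derivative rules (L{y''} = s^2 Y - s·y(0) - y'(0) and L{y'} = sY - y(0), with y(0) = 3, y'(0) = -1) turn the left side into (s^2 + s - 1)Y - (3*s + 2).
The right side is L{9} = 9/s.
So (s^2 + s - 1)Y = 9/s + (3*s + 2).
Solve for Y(s) and write it as one ratio of polynomials.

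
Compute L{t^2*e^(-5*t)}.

2/(s + 5)^3

L{e^(-5t)} = 1/(s + 5).
Then apply L{t^2·g(t)} = (-1)^2 d^2/ds^2[H(s)] with H(s) = 1/(s + 5):
differentiating 2 times and applying the sign gives 2/(s + 5)^3.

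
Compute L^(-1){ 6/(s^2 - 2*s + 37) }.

Rewrite the denominator: s^2 - 2*s + 37 = (s - 1)^2 + 36.
The form in (s - 1) signals a first-shifting-theorem factor e^(t).
Since L{sin(6t)} = 6/(s^2 + 36), the inverse is exp(t)*sin(6*t).

exp(t)*sin(6*t)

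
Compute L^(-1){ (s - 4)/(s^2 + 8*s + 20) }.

-4*exp(-4*t)*sin(2*t) + exp(-4*t)*cos(2*t)

Complete the square in the denominator: s^2 + 8*s + 20 = (s + 4)^2 + 2^2.
Split the numerator to match: s - 4 = 1·(s + 4) - 4·2.
Invert each term: 1·(s + 4)/((s + 4)^2 + 4) ↔ e^(-4t)cos(2t); -4·2/((s + 4)^2 + 4) ↔ -4e^(-4t)sin(2t).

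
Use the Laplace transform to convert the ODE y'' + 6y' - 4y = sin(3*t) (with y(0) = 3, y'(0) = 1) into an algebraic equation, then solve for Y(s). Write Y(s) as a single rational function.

Take the Laplace transform of both sides.
The derivative rules (L{y''} = s^2 Y - s·y(0) - y'(0) and L{y'} = sY - y(0), with y(0) = 3, y'(0) = 1) turn the left side into (s^2 + 6*s - 4)Y - (3*s + 19).
The right side is L{sin(3*t)} = 3/(s^2 + 9).
So (s^2 + 6*s - 4)Y = 3/(s^2 + 9) + (3*s + 19).
Divide through and combine into a single rational function.

Y(s) = (3*s^3 + 19*s^2 + 27*s + 174)/(s^4 + 6*s^3 + 5*s^2 + 54*s - 36)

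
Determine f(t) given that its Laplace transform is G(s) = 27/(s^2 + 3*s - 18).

Factor the denominator: s^2 + 3*s - 18 = (s - 3)*(s + 6).
Partial fraction decomposition gives [3/(s - 3)] + [-3/(s + 6)].
Invert each term: 3/(s - 3) ↔ 3e^(3t); -3/(s + 6) ↔ -3e^(-6t).

f(t) = 3*exp(3*t) - 3*exp(-6*t)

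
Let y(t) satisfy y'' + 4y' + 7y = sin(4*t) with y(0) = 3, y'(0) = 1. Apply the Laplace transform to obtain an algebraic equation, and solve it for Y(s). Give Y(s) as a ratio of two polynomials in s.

Y(s) = (3*s^3 + 13*s^2 + 48*s + 212)/(s^4 + 4*s^3 + 23*s^2 + 64*s + 112)

Laplace-transform each side.
Using L{y''} = s^2 Y - s·y(0) - y'(0) and L{y'} = sY - y(0), with y(0) = 3, y'(0) = 1, the left side becomes (s^2 + 4*s + 7)Y - (3*s + 13).
The right side is L{sin(4*t)} = 4/(s^2 + 16).
So (s^2 + 4*s + 7)Y = 4/(s^2 + 16) + (3*s + 13).
Divide through and combine into a single rational function.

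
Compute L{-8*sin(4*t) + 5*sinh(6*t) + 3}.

By linearity of the Laplace transform, transform each term separately.
(5)·[L{sinh(6t)} = 6/(s^2 - 36)]; L{3} = 3/s; (-8)·[L{sin(4t)} = 4/(s^2 + 16)].

-32/(s^2 + 16) + 30/(s^2 - 36) + 3/s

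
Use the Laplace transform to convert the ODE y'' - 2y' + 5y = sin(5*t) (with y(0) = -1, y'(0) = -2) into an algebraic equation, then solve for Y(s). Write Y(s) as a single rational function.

Y(s) = (-s^3 - 25*s + 5)/(s^4 - 2*s^3 + 30*s^2 - 50*s + 125)

Apply the Laplace transform to the equation.
With L{y''} = s^2 Y - s·y(0) - y'(0) and L{y'} = sY - y(0), with y(0) = -1, y'(0) = -2: the LHS transforms to (s^2 - 2*s + 5)Y - (-s).
The right side is L{sin(5*t)} = 5/(s^2 + 25).
So (s^2 - 2*s + 5)Y = 5/(s^2 + 25) + (-s).
Isolate Y and clear denominators.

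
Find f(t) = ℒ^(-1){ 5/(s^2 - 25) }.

f(t) = sinh(5*t)

Since L{sinh(5t)} = 5/(s^2 - 25), the inverse is sinh(5*t).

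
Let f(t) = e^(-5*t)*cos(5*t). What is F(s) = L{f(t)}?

L{cos(5t)} = s/(s^2 + 25).
By the first shifting theorem, multiplying by e^(-5t) replaces s with s + 5.

F(s) = (s + 5)/((s + 5)^2 + 25)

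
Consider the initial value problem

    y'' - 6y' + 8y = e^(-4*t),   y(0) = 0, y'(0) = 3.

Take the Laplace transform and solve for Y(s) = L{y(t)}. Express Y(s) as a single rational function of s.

Take the Laplace transform of both sides.
With L{y''} = s^2 Y - s·y(0) - y'(0) and L{y'} = sY - y(0), with y(0) = 0, y'(0) = 3: the LHS transforms to (s^2 - 6*s + 8)Y - (3).
The right side is L{e^(-4*t)} = 1/(s + 4).
So (s^2 - 6*s + 8)Y = 1/(s + 4) + (3).
Divide through and combine into a single rational function.

Y(s) = (3*s + 13)/(s^3 - 2*s^2 - 16*s + 32)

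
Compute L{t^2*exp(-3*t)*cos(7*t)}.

2*(s + 3)*(s^2 + 6*s - 138)/(s^2 + 6*s + 58)^3

L{cos(7t)} = s/(s^2 + 49).
Multiplying by e^(-3t) shifts s → s + 3, so L{exp(-3*t)*cos(7*t)} = (s + 3)/((s + 3)^2 + 49).
Then apply L{t^2·g(t)} = (-1)^2 d^2/ds^2[G(s)] with G(s) = (s + 3)/((s + 3)^2 + 49):
differentiating 2 times and applying the sign gives 2*(s + 3)*(s^2 + 6*s - 138)/(s^2 + 6*s + 58)^3.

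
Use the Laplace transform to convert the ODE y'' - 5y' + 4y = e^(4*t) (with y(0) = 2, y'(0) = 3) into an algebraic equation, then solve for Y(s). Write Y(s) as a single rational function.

Transform both sides with L{·}.
Using L{y''} = s^2 Y - s·y(0) - y'(0) and L{y'} = sY - y(0), with y(0) = 2, y'(0) = 3, the left side becomes (s^2 - 5*s + 4)Y - (2*s - 7).
The right side is L{e^(4*t)} = 1/(s - 4).
So (s^2 - 5*s + 4)Y = 1/(s - 4) + (2*s - 7).
Solve for Y(s) and write it as one ratio of polynomials.

Y(s) = (2*s^2 - 15*s + 29)/(s^3 - 9*s^2 + 24*s - 16)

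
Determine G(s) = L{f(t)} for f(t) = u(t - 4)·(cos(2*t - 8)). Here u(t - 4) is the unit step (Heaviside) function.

By the second shifting theorem, L{u(t - c)·g(t - c)} = e^(-cs)·H(s) with c = 4 and H(s) = L{g(t)}.
L{cos(2t)} = s/(s^2 + 4).

G(s) = s*exp(-4*s)/(s^2 + 4)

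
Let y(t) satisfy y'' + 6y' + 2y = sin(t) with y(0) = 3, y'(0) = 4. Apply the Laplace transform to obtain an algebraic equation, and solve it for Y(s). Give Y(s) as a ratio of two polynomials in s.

Y(s) = (3*s^3 + 22*s^2 + 3*s + 23)/(s^4 + 6*s^3 + 3*s^2 + 6*s + 2)

Laplace-transform each side.
Using L{y''} = s^2 Y - s·y(0) - y'(0) and L{y'} = sY - y(0), with y(0) = 3, y'(0) = 4, the left side becomes (s^2 + 6*s + 2)Y - (3*s + 22).
The right side is L{sin(t)} = 1/(s^2 + 1).
So (s^2 + 6*s + 2)Y = 1/(s^2 + 1) + (3*s + 22).
Isolate Y and clear denominators.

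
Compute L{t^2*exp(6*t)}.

2/(s - 6)^3

L{e^(6t)} = 1/(s - 6).
Then apply L{t^2·g(t)} = (-1)^2 d^2/ds^2[G(s)] with G(s) = 1/(s - 6):
differentiating 2 times and applying the sign gives 2/(s - 6)^3.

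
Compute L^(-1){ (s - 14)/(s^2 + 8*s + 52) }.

Complete the square in the denominator: s^2 + 8*s + 52 = (s + 4)^2 + 6^2.
Split the numerator to match: s - 14 = 1·(s + 4) - 3·6.
Invert each term: 1·(s + 4)/((s + 4)^2 + 36) ↔ e^(-4t)cos(6t); -3·6/((s + 4)^2 + 36) ↔ -3e^(-4t)sin(6t).

-3*exp(-4*t)*sin(6*t) + exp(-4*t)*cos(6*t)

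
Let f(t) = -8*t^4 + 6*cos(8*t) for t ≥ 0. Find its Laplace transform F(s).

Apply the Laplace transform termwise.
(-8)·[L{t^4} = 4!/s^5 = 24/s^5]; (6)·[L{cos(8t)} = s/(s^2 + 64)].

F(s) = 6*s/(s^2 + 64) - 192/s^5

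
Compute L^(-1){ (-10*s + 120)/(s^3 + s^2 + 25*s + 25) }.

-sin(5*t) - 5*cos(5*t) + 5*exp(-t)

Factor the denominator: s^3 + s^2 + 25*s + 25 = (s + 1)*(s^2 + 25).
Partial fraction decomposition gives [5/(s + 1)] + [-5*s/(s^2 + 25)] + [-5/(s^2 + 25)].
Invert each term: 5/(s + 1) ↔ 5e^(-t); -5·s/(s^2 + 25) ↔ -5cos(5t); -1·5/(s^2 + 25) ↔ -sin(5t).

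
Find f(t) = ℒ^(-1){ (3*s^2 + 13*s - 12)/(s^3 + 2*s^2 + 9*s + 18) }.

Factor the denominator: s^3 + 2*s^2 + 9*s + 18 = (s + 2)*(s^2 + 9).
Partial fraction decomposition gives [-2/(s + 2)] + [5*s/(s^2 + 9)] + [3/(s^2 + 9)].
Invert each term: -2/(s + 2) ↔ -2e^(-2t); 5·s/(s^2 + 9) ↔ 5cos(3t); 1·3/(s^2 + 9) ↔ sin(3t).

f(t) = sin(3*t) + 5*cos(3*t) - 2*exp(-2*t)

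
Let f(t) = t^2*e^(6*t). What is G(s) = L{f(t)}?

L{t^2} = 2!/s^3 = 2/s^3.
By the first shifting theorem, multiplying by e^(6t) replaces s with s - 6.

G(s) = 2/(s - 6)^3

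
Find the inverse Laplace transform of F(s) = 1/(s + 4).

exp(-4*t)

Since L{e^(-4t)} = 1/(s + 4), the inverse is exp(-4*t).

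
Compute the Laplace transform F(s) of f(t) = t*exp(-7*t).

F(s) = (s + 7)^(-2)

L{e^(-7t)} = 1/(s + 7).
Then apply L{t·g(t)} = -d/ds[G(s)] with G(s) = 1/(s + 7):
differentiating 1 time and applying the sign gives (s + 7)^(-2).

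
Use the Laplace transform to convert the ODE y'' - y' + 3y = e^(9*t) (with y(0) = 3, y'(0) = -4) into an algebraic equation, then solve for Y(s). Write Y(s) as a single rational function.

Y(s) = (3*s^2 - 34*s + 64)/(s^3 - 10*s^2 + 12*s - 27)

Take the Laplace transform of both sides.
With L{y''} = s^2 Y - s·y(0) - y'(0) and L{y'} = sY - y(0), with y(0) = 3, y'(0) = -4: the LHS transforms to (s^2 - s + 3)Y - (3*s - 7).
The right side is L{e^(9*t)} = 1/(s - 9).
So (s^2 - s + 3)Y = 1/(s - 9) + (3*s - 7).
Solve for Y(s) and write it as one ratio of polynomials.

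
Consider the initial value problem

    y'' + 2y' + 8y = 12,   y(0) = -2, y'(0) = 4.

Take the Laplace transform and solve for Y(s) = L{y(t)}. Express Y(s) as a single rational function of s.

Laplace-transform each side.
Using L{y''} = s^2 Y - s·y(0) - y'(0) and L{y'} = sY - y(0), with y(0) = -2, y'(0) = 4, the left side becomes (s^2 + 2*s + 8)Y - (-2*s).
The right side is L{12} = 12/s.
So (s^2 + 2*s + 8)Y = 12/s + (-2*s).
Divide through and combine into a single rational function.

Y(s) = (-2*s^2 + 12)/(s^3 + 2*s^2 + 8*s)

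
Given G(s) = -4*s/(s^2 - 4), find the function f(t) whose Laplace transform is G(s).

f(t) = -4*cosh(2*t)

Since L{cosh(2t)} = s/(s^2 - 4), the inverse is cosh(2*t), scaled by -4.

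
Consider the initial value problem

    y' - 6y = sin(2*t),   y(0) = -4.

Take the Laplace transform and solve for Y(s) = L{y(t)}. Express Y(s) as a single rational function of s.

Transform both sides with L{·}.
With L{y'} = sY - y(0) = sY - (-4): the LHS transforms to (s - 6)Y - (-4).
The right side is L{sin(2*t)} = 2/(s^2 + 4).
So (s - 6)Y = 2/(s^2 + 4) + (-4).
Divide through and combine into a single rational function.

Y(s) = (-4*s^2 - 14)/(s^3 - 6*s^2 + 4*s - 24)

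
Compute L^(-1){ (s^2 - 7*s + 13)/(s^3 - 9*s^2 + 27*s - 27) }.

Factor the denominator: s^3 - 9*s^2 + 27*s - 27 = (s - 3)^3.
Partial fraction decomposition gives [1/(s - 3)] + [-1/(s - 3)^2] + [(s - 3)^(-3)].
Invert each term: 1/(s - 3) ↔ e^(3t); -1/(s - 3)^2 ↔ -t·e^(3t); 1/(s - 3)^3 ↔ (1/2)t^2·e^(3t).

t^2*exp(3*t)/2 - t*exp(3*t) + exp(3*t)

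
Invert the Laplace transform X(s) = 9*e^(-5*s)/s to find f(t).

f(t) = Heaviside(t - 5)*(9)

The factor e^(-5s) signals a time shift by c = 5 (second shifting theorem).
L{9} = 9/s, so L^-1{9/s} = 9.
Hence the inverse is u(t - 5) times that function evaluated at t - 5.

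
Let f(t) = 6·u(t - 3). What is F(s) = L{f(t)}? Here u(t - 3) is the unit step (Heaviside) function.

By the second shifting theorem, L{u(t - c)·g(t - c)} = e^(-cs)·G(s) with c = 3 and G(s) = L{g(t)}.
L{6} = 6/s.

F(s) = 6*exp(-3*s)/s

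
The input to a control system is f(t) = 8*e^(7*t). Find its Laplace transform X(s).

X(s) = 8/(s - 7)

L{8} = 8/s.
By the first shifting theorem, multiplying by e^(7t) replaces s with s - 7.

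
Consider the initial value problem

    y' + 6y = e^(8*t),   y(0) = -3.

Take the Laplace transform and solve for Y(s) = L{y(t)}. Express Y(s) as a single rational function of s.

Laplace-transform each side.
Using L{y'} = sY - y(0) = sY - (-3), the left side becomes (s + 6)Y - (-3).
The right side is L{e^(8*t)} = 1/(s - 8).
So (s + 6)Y = 1/(s - 8) + (-3).
Isolate Y and clear denominators.

Y(s) = (-3*s + 25)/(s^2 - 2*s - 48)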